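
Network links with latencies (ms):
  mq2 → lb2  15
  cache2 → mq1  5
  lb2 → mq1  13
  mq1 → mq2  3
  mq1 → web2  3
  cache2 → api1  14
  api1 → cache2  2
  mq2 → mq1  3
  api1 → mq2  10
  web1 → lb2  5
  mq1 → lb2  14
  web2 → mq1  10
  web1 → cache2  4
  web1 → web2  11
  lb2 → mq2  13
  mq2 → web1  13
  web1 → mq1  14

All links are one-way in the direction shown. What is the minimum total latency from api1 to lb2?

21

Checking several routes:
api1 → mq2 → mq1 → lb2: 10 + 3 + 14 = 27
api1 → cache2 → mq1 → mq2 → lb2: 2 + 5 + 3 + 15 = 25
api1 → cache2 → mq1 → lb2: 2 + 5 + 14 = 21
api1 → mq2 → web1 → lb2: 10 + 13 + 5 = 28
api1 → mq2 → lb2: 10 + 15 = 25
The minimum is 21 ms.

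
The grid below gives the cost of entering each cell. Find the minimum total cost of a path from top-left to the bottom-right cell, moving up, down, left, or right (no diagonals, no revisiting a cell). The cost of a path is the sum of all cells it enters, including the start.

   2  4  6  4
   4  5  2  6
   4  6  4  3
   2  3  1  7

Take [0,0]→[1,0]→[2,0]→[3,0]→[3,1]→[3,2]→[3,3] for a total of 2 + 4 + 4 + 2 + 3 + 1 + 7 = 23.

23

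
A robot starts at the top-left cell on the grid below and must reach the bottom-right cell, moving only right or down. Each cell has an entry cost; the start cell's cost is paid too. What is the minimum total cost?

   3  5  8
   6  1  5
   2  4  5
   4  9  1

Path r0c0 r0c1 r1c1 r2c1 r2c2 r3c2: 3 + 5 + 1 + 4 + 5 + 1 = 19.

19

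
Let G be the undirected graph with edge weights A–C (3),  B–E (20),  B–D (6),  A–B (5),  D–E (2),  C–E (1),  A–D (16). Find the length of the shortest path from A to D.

6

Some routes from A to D:
A - C - E - D: 3 + 1 + 2 = 6
A - B - D: 5 + 6 = 11
A - D: 16
Best route has total 6.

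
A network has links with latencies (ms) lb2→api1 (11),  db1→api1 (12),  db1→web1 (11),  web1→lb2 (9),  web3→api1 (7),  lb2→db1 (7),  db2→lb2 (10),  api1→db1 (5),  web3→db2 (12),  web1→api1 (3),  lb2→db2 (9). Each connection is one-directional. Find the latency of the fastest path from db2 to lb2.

Routes from db2 to lb2:
db2→lb2: 10
The minimum is 10 ms.

10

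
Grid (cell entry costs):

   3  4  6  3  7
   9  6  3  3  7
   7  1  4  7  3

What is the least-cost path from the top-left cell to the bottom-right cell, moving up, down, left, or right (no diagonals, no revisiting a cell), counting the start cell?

28

Path [0,0]→[0,1]→[1,1]→[2,1]→[2,2]→[2,3]→[2,4]: 3 + 4 + 6 + 1 + 4 + 7 + 3 = 28.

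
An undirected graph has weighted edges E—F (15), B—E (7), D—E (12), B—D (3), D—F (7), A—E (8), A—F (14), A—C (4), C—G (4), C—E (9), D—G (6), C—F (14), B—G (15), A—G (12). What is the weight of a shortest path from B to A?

15

Checking several routes:
B-D-G-A: 3 + 6 + 12 = 21
B-E-C-A: 7 + 9 + 4 = 20
B-E-A: 7 + 8 = 15
B-D-G-C-A: 3 + 6 + 4 + 4 = 17
Shortest: 15.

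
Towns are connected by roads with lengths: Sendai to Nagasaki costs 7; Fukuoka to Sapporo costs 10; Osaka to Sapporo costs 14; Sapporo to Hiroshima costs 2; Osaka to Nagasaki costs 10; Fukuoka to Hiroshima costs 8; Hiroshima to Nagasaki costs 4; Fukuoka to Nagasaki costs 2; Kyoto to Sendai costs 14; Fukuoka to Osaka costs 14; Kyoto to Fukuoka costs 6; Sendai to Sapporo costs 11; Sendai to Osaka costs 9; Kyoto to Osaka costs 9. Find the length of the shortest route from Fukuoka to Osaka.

12

Some routes from Fukuoka to Osaka:
Fukuoka → Kyoto → Osaka: 6 + 9 = 15
Fukuoka → Osaka: 14
Fukuoka → Nagasaki → Osaka: 2 + 10 = 12
Fukuoka → Nagasaki → Sendai → Osaka: 2 + 7 + 9 = 18
The minimum is 12.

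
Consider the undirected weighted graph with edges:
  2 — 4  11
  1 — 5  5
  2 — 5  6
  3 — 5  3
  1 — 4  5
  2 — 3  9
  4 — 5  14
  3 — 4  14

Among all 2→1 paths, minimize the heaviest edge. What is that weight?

6

A few of the 2→1 routes:
2→5→4→1: max(6, 14, 5) = 14
2→4→1: max(11, 5) = 11
2→5→1: max(6, 5) = 6
2→5→3→4→1: max(6, 3, 14, 5) = 14
2→4→5→1: max(11, 14, 5) = 14
2→3→5→1: max(9, 3, 5) = 9
Best route has worst link 6.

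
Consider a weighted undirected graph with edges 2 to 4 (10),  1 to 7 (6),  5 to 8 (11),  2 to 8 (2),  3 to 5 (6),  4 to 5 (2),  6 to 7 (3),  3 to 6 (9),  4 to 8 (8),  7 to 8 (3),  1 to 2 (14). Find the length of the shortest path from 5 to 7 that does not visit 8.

Candidate routes:
5-4-2-1-7: 2 + 10 + 14 + 6 = 32
5-3-6-7: 6 + 9 + 3 = 18
The minimum is 18.

18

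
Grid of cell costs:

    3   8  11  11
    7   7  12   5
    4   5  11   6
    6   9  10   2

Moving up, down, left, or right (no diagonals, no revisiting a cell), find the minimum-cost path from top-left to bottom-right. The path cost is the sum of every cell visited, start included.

Cheapest: (0,0)→(1,0)→(2,0)→(2,1)→(2,2)→(2,3)→(3,3)
  3 + 7 + 4 + 5 + 11 + 6 + 2 = 38

38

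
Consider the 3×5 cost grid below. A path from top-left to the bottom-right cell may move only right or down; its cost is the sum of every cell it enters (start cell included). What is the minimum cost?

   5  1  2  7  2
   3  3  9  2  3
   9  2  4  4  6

Take (0,0)→(0,1)→(1,1)→(2,1)→(2,2)→(2,3)→(2,4) for a total of 5 + 1 + 3 + 2 + 4 + 4 + 6 = 25.
For comparison, the top-then-right route costs 26.

25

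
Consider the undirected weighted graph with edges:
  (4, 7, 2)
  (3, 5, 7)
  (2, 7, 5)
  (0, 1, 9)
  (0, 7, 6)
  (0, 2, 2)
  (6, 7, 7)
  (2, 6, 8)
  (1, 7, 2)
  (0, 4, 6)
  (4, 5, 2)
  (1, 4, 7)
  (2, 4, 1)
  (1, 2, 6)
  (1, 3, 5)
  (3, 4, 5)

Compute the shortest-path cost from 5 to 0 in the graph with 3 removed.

Checking several routes:
5 -> 4 -> 7 -> 1 -> 2 -> 0: 2 + 2 + 2 + 6 + 2 = 14
5 -> 4 -> 7 -> 2 -> 0: 2 + 2 + 5 + 2 = 11
5 -> 4 -> 7 -> 0: 2 + 2 + 6 = 10
5 -> 4 -> 0: 2 + 6 = 8
5 -> 4 -> 2 -> 7 -> 0: 2 + 1 + 5 + 6 = 14
5 -> 4 -> 2 -> 0: 2 + 1 + 2 = 5
Best route has total 5.

5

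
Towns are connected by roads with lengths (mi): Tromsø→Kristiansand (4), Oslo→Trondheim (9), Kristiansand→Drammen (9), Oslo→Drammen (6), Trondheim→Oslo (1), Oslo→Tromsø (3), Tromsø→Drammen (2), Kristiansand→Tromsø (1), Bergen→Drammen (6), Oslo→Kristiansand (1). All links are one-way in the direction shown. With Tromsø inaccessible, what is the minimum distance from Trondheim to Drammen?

Paths from Trondheim to Drammen avoiding Tromsø:
Trondheim→Oslo→Kristiansand→Drammen: 1 + 1 + 9 = 11
Trondheim→Oslo→Drammen: 1 + 6 = 7
Best route has total 7 mi.

7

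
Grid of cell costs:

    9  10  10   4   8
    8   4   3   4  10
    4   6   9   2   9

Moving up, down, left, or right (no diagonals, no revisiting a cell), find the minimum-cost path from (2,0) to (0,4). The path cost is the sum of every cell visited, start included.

33

Path r2c0 r2c1 r1c1 r1c2 r1c3 r0c3 r0c4: 4 + 6 + 4 + 3 + 4 + 4 + 8 = 33.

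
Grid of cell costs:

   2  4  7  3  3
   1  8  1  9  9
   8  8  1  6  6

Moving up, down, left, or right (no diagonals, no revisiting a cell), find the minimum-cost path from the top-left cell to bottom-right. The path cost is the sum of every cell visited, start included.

25

Cheapest: (0,0) -> (1,0) -> (1,1) -> (1,2) -> (2,2) -> (2,3) -> (2,4)
  2 + 1 + 8 + 1 + 1 + 6 + 6 = 25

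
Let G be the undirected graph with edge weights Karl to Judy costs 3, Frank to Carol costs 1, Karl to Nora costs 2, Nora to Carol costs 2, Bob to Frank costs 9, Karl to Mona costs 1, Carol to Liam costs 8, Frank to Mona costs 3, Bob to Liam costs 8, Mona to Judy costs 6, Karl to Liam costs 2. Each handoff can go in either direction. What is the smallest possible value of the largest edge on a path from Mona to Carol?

2

A few of the Mona→Carol routes:
Mona → Judy → Karl → Nora → Carol: max(6, 3, 2, 2) = 6
Mona → Frank → Carol: max(3, 1) = 3
Mona → Karl → Nora → Carol: max(1, 2, 2) = 2
Best route has worst link 2.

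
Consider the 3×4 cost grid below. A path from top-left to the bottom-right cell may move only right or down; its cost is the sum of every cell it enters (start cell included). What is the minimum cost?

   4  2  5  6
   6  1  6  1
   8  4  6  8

Best path: [0,0] -> [0,1] -> [1,1] -> [1,2] -> [1,3] -> [2,3]
Cost: 4 + 2 + 1 + 6 + 1 + 8 = 22
(Top row then right column would cost 26.)

22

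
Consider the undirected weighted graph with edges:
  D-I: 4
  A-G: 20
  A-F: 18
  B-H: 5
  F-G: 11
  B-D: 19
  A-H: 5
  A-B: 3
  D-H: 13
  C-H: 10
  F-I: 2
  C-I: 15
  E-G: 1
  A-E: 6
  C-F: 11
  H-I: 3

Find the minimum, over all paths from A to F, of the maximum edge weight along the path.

5

Comparing a few candidate routes:
A -> H -> I -> F: max(5, 3, 2) = 5
A -> B -> H -> C -> F: max(3, 5, 10, 11) = 11
A -> H -> C -> F: max(5, 10, 11) = 11
A -> B -> H -> I -> F: max(3, 5, 3, 2) = 5
Best route has worst link 5.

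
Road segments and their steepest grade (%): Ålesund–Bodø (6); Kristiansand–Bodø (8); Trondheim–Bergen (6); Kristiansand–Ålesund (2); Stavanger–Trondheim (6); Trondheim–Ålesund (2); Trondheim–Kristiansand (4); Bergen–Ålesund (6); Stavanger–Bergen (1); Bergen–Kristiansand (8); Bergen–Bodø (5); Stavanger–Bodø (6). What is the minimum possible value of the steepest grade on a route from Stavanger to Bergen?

1

A few of the Stavanger→Bergen routes:
Stavanger→Bodø→Ålesund→Trondheim→Bergen: max(6, 6, 2, 6) = 6
Stavanger→Bodø→Bergen: max(6, 5) = 6
Stavanger→Bodø→Ålesund→Kristiansand→Trondheim→Bergen: max(6, 6, 2, 4, 6) = 6
Stavanger→Bergen: max(1) = 1
Stavanger→Bodø→Ålesund→Bergen: max(6, 6, 6) = 6
Best route has worst link 1%.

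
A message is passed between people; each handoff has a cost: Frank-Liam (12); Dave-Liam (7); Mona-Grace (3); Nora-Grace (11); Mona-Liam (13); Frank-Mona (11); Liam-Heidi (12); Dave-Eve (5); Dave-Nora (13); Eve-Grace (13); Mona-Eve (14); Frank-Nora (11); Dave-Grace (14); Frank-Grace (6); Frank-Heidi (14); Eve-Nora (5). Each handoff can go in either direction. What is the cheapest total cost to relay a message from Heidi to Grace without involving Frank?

Some routes from Heidi to Grace avoiding Frank:
Heidi-Liam-Mona-Grace: 12 + 13 + 3 = 28
Heidi-Liam-Dave-Eve-Grace: 12 + 7 + 5 + 13 = 37
Heidi-Liam-Dave-Grace: 12 + 7 + 14 = 33
The minimum is 28.

28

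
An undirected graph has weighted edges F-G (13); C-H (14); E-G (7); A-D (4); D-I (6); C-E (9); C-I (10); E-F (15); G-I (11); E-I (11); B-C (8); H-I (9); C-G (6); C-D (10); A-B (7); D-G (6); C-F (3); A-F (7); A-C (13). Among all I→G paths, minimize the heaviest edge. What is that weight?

Comparing a few candidate routes:
I → D → G: max(6, 6) = 6
I → D → A → F → C → G: max(6, 4, 7, 3, 6) = 7
I → D → A → B → C → G: max(6, 4, 7, 8, 6) = 8
Smallest bottleneck: 6.

6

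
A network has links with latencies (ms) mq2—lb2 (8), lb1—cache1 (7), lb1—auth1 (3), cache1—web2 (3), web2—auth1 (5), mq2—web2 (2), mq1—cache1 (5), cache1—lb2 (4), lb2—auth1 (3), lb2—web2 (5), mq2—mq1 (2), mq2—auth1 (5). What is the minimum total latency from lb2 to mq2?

7

Some routes from lb2 to mq2:
lb2 → web2 → mq2: 5 + 2 = 7
lb2 → mq2: 8
lb2 → cache1 → web2 → mq2: 4 + 3 + 2 = 9
lb2 → auth1 → web2 → mq2: 3 + 5 + 2 = 10
lb2 → auth1 → mq2: 3 + 5 = 8
The minimum is 7 ms.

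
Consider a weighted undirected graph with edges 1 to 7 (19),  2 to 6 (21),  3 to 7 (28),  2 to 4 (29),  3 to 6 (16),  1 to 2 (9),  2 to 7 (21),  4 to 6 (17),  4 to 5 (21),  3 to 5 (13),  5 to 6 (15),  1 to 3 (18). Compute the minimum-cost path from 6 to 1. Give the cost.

Checking several routes:
6 → 5 → 3 → 1: 15 + 13 + 18 = 46
6 → 3 → 1: 16 + 18 = 34
6 → 2 → 1: 21 + 9 = 30
6 → 4 → 2 → 1: 17 + 29 + 9 = 55
Shortest: 30.

30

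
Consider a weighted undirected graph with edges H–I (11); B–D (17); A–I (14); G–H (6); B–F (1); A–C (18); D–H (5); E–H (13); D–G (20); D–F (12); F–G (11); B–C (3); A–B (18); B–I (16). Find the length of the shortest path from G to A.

30

Checking several routes:
G-F-B-C-A: 11 + 1 + 3 + 18 = 33
G-H-I-A: 6 + 11 + 14 = 31
G-F-B-A: 11 + 1 + 18 = 30
G-H-D-F-B-A: 6 + 5 + 12 + 1 + 18 = 42
G-F-B-I-A: 11 + 1 + 16 + 14 = 42
Shortest: 30.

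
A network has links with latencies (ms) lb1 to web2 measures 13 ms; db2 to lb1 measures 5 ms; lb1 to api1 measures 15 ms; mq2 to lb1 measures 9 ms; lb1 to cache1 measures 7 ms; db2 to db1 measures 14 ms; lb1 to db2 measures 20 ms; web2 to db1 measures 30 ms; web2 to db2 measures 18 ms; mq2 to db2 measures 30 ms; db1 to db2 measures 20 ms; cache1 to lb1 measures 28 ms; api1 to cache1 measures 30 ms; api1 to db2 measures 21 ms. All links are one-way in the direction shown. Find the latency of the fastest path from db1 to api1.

40

Paths from db1 to api1:
db1 -> db2 -> lb1 -> api1: 20 + 5 + 15 = 40
Shortest: 40 ms.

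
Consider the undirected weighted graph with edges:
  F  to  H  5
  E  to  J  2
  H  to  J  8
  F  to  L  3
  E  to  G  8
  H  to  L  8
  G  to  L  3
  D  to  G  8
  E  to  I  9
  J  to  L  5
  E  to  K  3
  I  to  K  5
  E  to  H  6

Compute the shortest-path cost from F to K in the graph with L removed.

Paths from F to K avoiding L:
F - H - E - I - K: 5 + 6 + 9 + 5 = 25
F - H - E - K: 5 + 6 + 3 = 14
F - H - J - E - K: 5 + 8 + 2 + 3 = 18
F - H - J - E - I - K: 5 + 8 + 2 + 9 + 5 = 29
Shortest: 14.

14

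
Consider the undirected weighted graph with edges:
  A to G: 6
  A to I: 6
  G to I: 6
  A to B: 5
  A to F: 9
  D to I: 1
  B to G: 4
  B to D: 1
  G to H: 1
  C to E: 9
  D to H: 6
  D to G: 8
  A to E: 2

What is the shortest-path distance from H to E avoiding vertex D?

Paths from H to E avoiding D:
H -> G -> I -> A -> E: 1 + 6 + 6 + 2 = 15
H -> G -> B -> A -> E: 1 + 4 + 5 + 2 = 12
H -> G -> A -> E: 1 + 6 + 2 = 9
Shortest: 9.

9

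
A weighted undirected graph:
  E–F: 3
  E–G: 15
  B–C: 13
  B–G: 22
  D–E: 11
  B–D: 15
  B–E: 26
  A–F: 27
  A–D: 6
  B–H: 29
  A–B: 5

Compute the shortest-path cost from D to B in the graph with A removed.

15

Paths from D to B avoiding A:
D - E - G - B: 11 + 15 + 22 = 48
D - B: 15
D - E - B: 11 + 26 = 37
Best route has total 15.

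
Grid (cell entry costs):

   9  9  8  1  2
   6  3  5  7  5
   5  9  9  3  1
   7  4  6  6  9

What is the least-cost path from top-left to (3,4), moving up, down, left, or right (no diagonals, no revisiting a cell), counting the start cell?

43

Best path: r0c0→r1c0→r1c1→r1c2→r1c3→r2c3→r2c4→r3c4
Cost: 9 + 6 + 3 + 5 + 7 + 3 + 1 + 9 = 43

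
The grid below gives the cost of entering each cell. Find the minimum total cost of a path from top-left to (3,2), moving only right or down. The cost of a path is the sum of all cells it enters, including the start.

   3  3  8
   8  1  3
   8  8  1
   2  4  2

One optimal route is (0,0) -> (0,1) -> (1,1) -> (1,2) -> (2,2) -> (3,2).
Its cost is 3 + 3 + 1 + 3 + 1 + 2 = 13.
For comparison, the top-then-right route costs 20.

13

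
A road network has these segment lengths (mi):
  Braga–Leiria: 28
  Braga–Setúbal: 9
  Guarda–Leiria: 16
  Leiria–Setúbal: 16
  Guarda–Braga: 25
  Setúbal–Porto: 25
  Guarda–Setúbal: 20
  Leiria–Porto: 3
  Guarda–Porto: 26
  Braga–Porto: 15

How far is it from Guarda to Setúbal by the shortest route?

20

Some routes from Guarda to Setúbal:
Guarda - Leiria - Setúbal: 16 + 16 = 32
Guarda - Porto - Leiria - Setúbal: 26 + 3 + 16 = 45
Guarda - Leiria - Porto - Setúbal: 16 + 3 + 25 = 44
Guarda - Setúbal: 20
Guarda - Braga - Setúbal: 25 + 9 = 34
Guarda - Leiria - Porto - Braga - Setúbal: 16 + 3 + 15 + 9 = 43
Shortest: 20 mi.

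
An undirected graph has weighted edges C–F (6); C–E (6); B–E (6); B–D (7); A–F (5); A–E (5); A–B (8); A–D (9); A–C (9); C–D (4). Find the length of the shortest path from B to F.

13

Comparing a few candidate routes:
B → D → C → F: 7 + 4 + 6 = 17
B → A → F: 8 + 5 = 13
B → E → A → F: 6 + 5 + 5 = 16
Shortest: 13.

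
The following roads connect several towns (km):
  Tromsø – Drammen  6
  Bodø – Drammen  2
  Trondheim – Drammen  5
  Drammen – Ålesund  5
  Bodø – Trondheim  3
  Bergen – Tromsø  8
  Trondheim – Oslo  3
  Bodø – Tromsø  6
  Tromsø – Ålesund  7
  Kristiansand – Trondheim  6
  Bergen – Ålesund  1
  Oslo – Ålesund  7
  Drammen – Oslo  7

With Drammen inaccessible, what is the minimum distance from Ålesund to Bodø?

13

Candidate routes:
Ålesund→Oslo→Trondheim→Bodø: 7 + 3 + 3 = 13
Ålesund→Tromsø→Bodø: 7 + 6 = 13
Ålesund→Bergen→Tromsø→Bodø: 1 + 8 + 6 = 15
Shortest: 13 km.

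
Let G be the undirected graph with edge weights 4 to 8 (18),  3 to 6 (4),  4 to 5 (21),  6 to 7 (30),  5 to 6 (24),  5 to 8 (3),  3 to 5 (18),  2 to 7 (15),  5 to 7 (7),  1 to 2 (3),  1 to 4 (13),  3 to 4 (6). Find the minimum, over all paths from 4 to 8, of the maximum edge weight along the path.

15

Some routes from 4 to 8:
4→5→8: max(21, 3) = 21
4→1→2→7→5→8: max(13, 3, 15, 7, 3) = 15
4→8: max(18) = 18
4→3→5→8: max(6, 18, 3) = 18
The minimum achievable maximum is 15.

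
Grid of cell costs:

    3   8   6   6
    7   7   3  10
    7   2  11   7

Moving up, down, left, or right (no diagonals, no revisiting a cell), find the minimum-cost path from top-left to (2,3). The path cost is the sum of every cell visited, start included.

One optimal route is [0,0] -> [0,1] -> [0,2] -> [1,2] -> [1,3] -> [2,3].
Its cost is 3 + 8 + 6 + 3 + 10 + 7 = 37.

37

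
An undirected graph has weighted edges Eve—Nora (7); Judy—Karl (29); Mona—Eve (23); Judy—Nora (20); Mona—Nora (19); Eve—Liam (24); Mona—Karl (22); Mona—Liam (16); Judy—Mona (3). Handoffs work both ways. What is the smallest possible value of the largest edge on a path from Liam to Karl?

Comparing a few candidate routes:
Liam → Eve → Nora → Mona → Karl: max(24, 7, 19, 22) = 24
Liam → Eve → Nora → Judy → Mona → Karl: max(24, 7, 20, 3, 22) = 24
Liam → Mona → Nora → Judy → Karl: max(16, 19, 20, 29) = 29
Liam → Eve → Mona → Karl: max(24, 23, 22) = 24
Liam → Mona → Karl: max(16, 22) = 22
Best route has worst link 22.

22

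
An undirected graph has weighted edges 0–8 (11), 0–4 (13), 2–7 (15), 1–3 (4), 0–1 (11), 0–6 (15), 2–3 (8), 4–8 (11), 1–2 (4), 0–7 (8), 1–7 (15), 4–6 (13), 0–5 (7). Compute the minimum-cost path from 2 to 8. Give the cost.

Comparing a few candidate routes:
2 → 1 → 0 → 4 → 8: 4 + 11 + 13 + 11 = 39
2 → 3 → 1 → 7 → 0 → 8: 8 + 4 + 15 + 8 + 11 = 46
2 → 1 → 7 → 0 → 8: 4 + 15 + 8 + 11 = 38
2 → 7 → 0 → 8: 15 + 8 + 11 = 34
2 → 3 → 1 → 0 → 8: 8 + 4 + 11 + 11 = 34
2 → 1 → 0 → 8: 4 + 11 + 11 = 26
Shortest: 26.

26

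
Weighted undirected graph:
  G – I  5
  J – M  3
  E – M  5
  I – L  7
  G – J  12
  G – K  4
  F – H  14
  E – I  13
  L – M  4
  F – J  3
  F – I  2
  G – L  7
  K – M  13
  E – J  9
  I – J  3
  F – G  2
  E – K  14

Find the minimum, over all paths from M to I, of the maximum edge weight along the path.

Checking several routes:
M-J-F-G-L-I: max(3, 3, 2, 7, 7) = 7
M-J-F-I: max(3, 3, 2) = 3
M-J-F-G-I: max(3, 3, 2, 5) = 5
M-J-I: max(3, 3) = 3
Smallest bottleneck: 3.

3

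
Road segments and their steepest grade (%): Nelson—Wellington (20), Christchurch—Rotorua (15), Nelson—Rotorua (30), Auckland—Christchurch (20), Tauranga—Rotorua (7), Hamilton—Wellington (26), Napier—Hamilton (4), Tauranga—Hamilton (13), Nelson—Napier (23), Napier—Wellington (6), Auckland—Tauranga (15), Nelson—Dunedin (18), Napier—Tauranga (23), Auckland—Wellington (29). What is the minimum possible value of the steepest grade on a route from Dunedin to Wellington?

Checking several routes:
Dunedin - Nelson - Napier - Hamilton - Wellington: max(18, 23, 4, 26) = 26
Dunedin - Nelson - Napier - Wellington: max(18, 23, 6) = 23
Dunedin - Nelson - Wellington: max(18, 20) = 20
Dunedin - Nelson - Napier - Tauranga - Hamilton - Wellington: max(18, 23, 23, 13, 26) = 26
Smallest bottleneck: 20%.

20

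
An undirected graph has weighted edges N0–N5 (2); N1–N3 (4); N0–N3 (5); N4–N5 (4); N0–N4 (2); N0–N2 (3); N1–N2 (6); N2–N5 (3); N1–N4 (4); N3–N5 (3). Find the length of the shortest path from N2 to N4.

5

Comparing a few candidate routes:
N2→N5→N0→N4: 3 + 2 + 2 = 7
N2→N5→N3→N0→N4: 3 + 3 + 5 + 2 = 13
N2→N5→N4: 3 + 4 = 7
N2→N0→N4: 3 + 2 = 5
N2→N1→N4: 6 + 4 = 10
N2→N0→N5→N4: 3 + 2 + 4 = 9
The minimum is 5.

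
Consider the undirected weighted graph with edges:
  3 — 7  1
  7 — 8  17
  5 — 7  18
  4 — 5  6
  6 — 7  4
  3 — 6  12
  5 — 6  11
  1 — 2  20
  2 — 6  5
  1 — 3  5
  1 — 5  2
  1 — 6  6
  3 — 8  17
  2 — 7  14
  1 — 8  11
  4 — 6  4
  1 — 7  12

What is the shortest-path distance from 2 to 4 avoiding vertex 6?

Some routes from 2 to 4 avoiding 6:
2 -> 7 -> 1 -> 5 -> 4: 14 + 12 + 2 + 6 = 34
2 -> 1 -> 5 -> 4: 20 + 2 + 6 = 28
2 -> 7 -> 3 -> 1 -> 5 -> 4: 14 + 1 + 5 + 2 + 6 = 28
The minimum is 28.

28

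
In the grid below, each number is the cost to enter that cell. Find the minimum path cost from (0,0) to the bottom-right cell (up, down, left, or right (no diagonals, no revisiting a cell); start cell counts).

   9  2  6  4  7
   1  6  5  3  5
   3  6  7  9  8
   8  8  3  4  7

40

One optimal route is [0,0]→[1,0]→[2,0]→[2,1]→[2,2]→[3,2]→[3,3]→[3,4].
Its cost is 9 + 1 + 3 + 6 + 7 + 3 + 4 + 7 = 40.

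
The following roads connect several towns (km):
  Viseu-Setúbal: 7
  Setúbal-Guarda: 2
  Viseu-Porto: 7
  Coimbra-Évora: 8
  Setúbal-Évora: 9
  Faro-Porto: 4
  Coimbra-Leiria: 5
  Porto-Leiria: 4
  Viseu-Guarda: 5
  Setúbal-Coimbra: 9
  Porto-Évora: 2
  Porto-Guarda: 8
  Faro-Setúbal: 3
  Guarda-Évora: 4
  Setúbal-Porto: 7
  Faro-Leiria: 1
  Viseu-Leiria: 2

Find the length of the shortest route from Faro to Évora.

6

A few of the Faro→Évora routes:
Faro → Leiria → Viseu → Porto → Évora: 1 + 2 + 7 + 2 = 12
Faro → Leiria → Porto → Évora: 1 + 4 + 2 = 7
Faro → Porto → Évora: 4 + 2 = 6
Faro → Setúbal → Guarda → Évora: 3 + 2 + 4 = 9
Faro → Leiria → Viseu → Guarda → Évora: 1 + 2 + 5 + 4 = 12
The minimum is 6 km.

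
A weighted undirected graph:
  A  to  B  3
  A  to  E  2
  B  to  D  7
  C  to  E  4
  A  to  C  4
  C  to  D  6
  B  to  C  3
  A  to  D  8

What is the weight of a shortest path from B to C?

Comparing a few candidate routes:
B -> C: 3
B -> D -> C: 7 + 6 = 13
B -> A -> D -> C: 3 + 8 + 6 = 17
B -> A -> C: 3 + 4 = 7
B -> A -> E -> C: 3 + 2 + 4 = 9
Shortest: 3.

3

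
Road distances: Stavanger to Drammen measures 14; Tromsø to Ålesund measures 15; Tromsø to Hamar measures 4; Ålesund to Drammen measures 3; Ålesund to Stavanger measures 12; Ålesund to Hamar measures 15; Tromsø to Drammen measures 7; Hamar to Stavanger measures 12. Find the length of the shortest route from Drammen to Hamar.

11

Some routes from Drammen to Hamar:
Drammen -> Ålesund -> Hamar: 3 + 15 = 18
Drammen -> Tromsø -> Hamar: 7 + 4 = 11
Drammen -> Ålesund -> Tromsø -> Hamar: 3 + 15 + 4 = 22
Best route has total 11.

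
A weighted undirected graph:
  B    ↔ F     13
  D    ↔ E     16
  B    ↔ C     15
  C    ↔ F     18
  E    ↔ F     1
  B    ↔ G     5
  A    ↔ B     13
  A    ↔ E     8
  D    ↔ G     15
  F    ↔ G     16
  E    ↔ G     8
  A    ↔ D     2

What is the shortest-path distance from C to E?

A few of the C→E routes:
C -> B -> F -> E: 15 + 13 + 1 = 29
C -> B -> G -> E: 15 + 5 + 8 = 28
C -> B -> A -> E: 15 + 13 + 8 = 36
C -> B -> G -> F -> E: 15 + 5 + 16 + 1 = 37
C -> F -> E: 18 + 1 = 19
Best route has total 19.

19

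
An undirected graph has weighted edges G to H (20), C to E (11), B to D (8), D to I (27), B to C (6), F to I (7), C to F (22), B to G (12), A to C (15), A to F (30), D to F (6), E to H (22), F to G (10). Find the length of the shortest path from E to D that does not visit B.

A few of the E→D routes:
E-C-F-D: 11 + 22 + 6 = 39
E-H-G-F-D: 22 + 20 + 10 + 6 = 58
E-C-A-F-D: 11 + 15 + 30 + 6 = 62
Best route has total 39.

39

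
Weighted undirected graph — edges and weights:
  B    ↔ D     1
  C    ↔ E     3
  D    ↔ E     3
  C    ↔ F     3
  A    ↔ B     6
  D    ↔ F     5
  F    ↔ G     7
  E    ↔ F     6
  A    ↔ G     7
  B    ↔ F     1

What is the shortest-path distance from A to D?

7

Comparing a few candidate routes:
A → B → F → D: 6 + 1 + 5 = 12
A → B → F → C → E → D: 6 + 1 + 3 + 3 + 3 = 16
A → B → F → E → D: 6 + 1 + 6 + 3 = 16
A → G → F → B → D: 7 + 7 + 1 + 1 = 16
A → B → D: 6 + 1 = 7
A → G → F → D: 7 + 7 + 5 = 19
Shortest: 7.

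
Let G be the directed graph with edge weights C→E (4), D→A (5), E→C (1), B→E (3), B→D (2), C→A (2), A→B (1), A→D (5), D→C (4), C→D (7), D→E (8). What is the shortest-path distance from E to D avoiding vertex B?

Routes from E to D avoiding B:
E → C → D: 1 + 7 = 8
E → C → A → D: 1 + 2 + 5 = 8
Best route has total 8.

8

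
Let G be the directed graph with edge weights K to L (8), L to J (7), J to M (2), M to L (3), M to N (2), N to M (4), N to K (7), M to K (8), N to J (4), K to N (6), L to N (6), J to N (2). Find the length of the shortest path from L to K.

13

Comparing a few candidate routes:
L - J - M - N - K: 7 + 2 + 2 + 7 = 18
L - N - K: 6 + 7 = 13
L - N - M - K: 6 + 4 + 8 = 18
L - J - N - K: 7 + 2 + 7 = 16
L - J - M - K: 7 + 2 + 8 = 17
The minimum is 13.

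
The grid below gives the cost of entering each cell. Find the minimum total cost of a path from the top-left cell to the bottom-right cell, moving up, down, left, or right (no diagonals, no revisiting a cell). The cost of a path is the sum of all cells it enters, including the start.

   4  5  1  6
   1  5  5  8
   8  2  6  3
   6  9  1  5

Take r0c0 → r1c0 → r1c1 → r2c1 → r2c2 → r3c2 → r3c3 for a total of 4 + 1 + 5 + 2 + 6 + 1 + 5 = 24.

24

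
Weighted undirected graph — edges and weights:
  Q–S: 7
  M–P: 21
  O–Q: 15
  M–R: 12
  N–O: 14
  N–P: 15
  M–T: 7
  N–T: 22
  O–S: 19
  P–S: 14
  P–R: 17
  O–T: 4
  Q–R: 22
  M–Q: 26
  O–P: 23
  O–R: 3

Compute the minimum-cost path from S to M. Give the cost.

30

Checking several routes:
S - O - R - M: 19 + 3 + 12 = 34
S - Q - M: 7 + 26 = 33
S - Q - O - T - M: 7 + 15 + 4 + 7 = 33
S - O - T - M: 19 + 4 + 7 = 30
S - P - M: 14 + 21 = 35
Shortest: 30.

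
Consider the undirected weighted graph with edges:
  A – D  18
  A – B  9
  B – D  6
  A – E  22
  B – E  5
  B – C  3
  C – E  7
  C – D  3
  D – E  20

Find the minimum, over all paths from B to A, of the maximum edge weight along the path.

Checking several routes:
B - C - D - A: max(3, 3, 18) = 18
B - A: max(9) = 9
B - E - C - D - A: max(5, 7, 3, 18) = 18
B - D - A: max(6, 18) = 18
Smallest bottleneck: 9.

9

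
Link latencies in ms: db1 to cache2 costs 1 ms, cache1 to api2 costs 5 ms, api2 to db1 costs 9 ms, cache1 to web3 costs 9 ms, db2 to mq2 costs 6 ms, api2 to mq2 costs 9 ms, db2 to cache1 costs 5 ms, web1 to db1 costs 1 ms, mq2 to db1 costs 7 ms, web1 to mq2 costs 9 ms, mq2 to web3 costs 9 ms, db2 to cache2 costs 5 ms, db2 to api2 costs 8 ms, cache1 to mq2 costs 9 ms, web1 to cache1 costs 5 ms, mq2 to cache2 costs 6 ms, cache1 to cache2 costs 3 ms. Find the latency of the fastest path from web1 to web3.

14

Checking several routes:
web1 - cache1 - web3: 5 + 9 = 14
web1 - db1 - cache2 - db2 - cache1 - web3: 1 + 1 + 5 + 5 + 9 = 21
web1 - db1 - cache2 - cache1 - web3: 1 + 1 + 3 + 9 = 14
web1 - db1 - mq2 - web3: 1 + 7 + 9 = 17
web1 - mq2 - web3: 9 + 9 = 18
web1 - db1 - cache2 - mq2 - web3: 1 + 1 + 6 + 9 = 17
Best route has total 14 ms.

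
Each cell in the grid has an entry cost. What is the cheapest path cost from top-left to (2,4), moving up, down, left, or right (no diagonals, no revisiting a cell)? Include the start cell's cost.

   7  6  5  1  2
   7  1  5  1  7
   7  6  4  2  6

Path (0,0)→(0,1)→(0,2)→(0,3)→(1,3)→(2,3)→(2,4): 7 + 6 + 5 + 1 + 1 + 2 + 6 = 28.

28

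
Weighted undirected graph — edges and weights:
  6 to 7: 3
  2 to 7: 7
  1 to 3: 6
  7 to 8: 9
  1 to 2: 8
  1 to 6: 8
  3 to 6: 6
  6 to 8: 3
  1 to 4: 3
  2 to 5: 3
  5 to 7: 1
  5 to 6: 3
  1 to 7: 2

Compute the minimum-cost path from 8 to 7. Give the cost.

6

Some routes from 8 to 7:
8-6-7: 3 + 3 = 6
8-7: 9
8-6-5-7: 3 + 3 + 1 = 7
8-6-1-7: 3 + 8 + 2 = 13
Best route has total 6.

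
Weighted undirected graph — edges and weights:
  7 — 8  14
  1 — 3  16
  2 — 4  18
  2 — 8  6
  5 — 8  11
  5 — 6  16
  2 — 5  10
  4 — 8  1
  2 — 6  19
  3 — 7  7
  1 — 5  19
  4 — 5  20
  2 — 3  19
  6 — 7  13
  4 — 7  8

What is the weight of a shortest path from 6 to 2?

Some routes from 6 to 2:
6 → 5 → 8 → 2: 16 + 11 + 6 = 33
6 → 7 → 4 → 8 → 2: 13 + 8 + 1 + 6 = 28
6 → 2: 19
6 → 5 → 2: 16 + 10 = 26
The minimum is 19.

19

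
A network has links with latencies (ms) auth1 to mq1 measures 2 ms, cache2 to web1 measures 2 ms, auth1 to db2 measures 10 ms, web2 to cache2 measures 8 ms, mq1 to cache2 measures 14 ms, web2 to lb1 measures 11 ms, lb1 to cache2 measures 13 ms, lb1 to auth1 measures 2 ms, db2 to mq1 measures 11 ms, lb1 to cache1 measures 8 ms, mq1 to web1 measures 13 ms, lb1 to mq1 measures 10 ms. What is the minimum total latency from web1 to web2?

10

Comparing a few candidate routes:
web1-cache2-web2: 2 + 8 = 10
web1-cache2-lb1-web2: 2 + 13 + 11 = 26
web1-mq1-lb1-web2: 13 + 10 + 11 = 34
web1-mq1-cache2-web2: 13 + 14 + 8 = 35
web1-mq1-auth1-lb1-web2: 13 + 2 + 2 + 11 = 28
web1-cache2-mq1-auth1-lb1-web2: 2 + 14 + 2 + 2 + 11 = 31
Shortest: 10 ms.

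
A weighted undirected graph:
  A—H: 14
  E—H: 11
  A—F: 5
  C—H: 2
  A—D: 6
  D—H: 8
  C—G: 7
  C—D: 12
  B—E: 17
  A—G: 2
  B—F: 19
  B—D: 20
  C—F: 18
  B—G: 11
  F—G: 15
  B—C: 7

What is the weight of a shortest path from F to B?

Comparing a few candidate routes:
F -> A -> G -> B: 5 + 2 + 11 = 18
F -> C -> B: 18 + 7 = 25
F -> B: 19
F -> A -> G -> C -> B: 5 + 2 + 7 + 7 = 21
Shortest: 18.

18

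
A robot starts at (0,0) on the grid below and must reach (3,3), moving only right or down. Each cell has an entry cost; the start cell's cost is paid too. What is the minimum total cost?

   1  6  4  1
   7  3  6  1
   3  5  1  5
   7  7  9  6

24

Cheapest: [0,0] -> [0,1] -> [0,2] -> [0,3] -> [1,3] -> [2,3] -> [3,3]
  1 + 6 + 4 + 1 + 1 + 5 + 6 = 24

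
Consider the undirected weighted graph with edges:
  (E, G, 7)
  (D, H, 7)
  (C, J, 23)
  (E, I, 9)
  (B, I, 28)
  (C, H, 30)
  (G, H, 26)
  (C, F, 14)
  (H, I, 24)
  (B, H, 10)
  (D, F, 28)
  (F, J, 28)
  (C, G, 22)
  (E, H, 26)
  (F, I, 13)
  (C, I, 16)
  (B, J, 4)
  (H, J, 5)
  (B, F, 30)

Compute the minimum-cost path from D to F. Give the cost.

28

Checking several routes:
D -> H -> J -> B -> F: 7 + 5 + 4 + 30 = 46
D -> H -> I -> F: 7 + 24 + 13 = 44
D -> F: 28
D -> H -> J -> F: 7 + 5 + 28 = 40
The minimum is 28.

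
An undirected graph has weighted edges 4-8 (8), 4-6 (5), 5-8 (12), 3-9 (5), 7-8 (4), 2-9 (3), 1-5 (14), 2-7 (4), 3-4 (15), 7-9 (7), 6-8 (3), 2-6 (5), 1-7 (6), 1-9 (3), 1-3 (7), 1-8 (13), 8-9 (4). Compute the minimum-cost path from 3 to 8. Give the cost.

Checking several routes:
3 → 9 → 8: 5 + 4 = 9
3 → 1 → 7 → 8: 7 + 6 + 4 = 17
3 → 9 → 2 → 7 → 8: 5 + 3 + 4 + 4 = 16
3 → 9 → 7 → 8: 5 + 7 + 4 = 16
3 → 9 → 2 → 6 → 8: 5 + 3 + 5 + 3 = 16
3 → 1 → 9 → 8: 7 + 3 + 4 = 14
The minimum is 9.

9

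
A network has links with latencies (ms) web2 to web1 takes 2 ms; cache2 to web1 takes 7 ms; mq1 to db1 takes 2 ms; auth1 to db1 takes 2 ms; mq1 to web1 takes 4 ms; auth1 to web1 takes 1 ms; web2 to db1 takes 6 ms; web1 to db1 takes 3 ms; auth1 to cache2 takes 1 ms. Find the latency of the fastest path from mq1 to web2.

Checking several routes:
mq1 -> db1 -> auth1 -> web1 -> web2: 2 + 2 + 1 + 2 = 7
mq1 -> db1 -> web2: 2 + 6 = 8
mq1 -> db1 -> web1 -> web2: 2 + 3 + 2 = 7
mq1 -> web1 -> auth1 -> db1 -> web2: 4 + 1 + 2 + 6 = 13
mq1 -> web1 -> web2: 4 + 2 = 6
The minimum is 6 ms.

6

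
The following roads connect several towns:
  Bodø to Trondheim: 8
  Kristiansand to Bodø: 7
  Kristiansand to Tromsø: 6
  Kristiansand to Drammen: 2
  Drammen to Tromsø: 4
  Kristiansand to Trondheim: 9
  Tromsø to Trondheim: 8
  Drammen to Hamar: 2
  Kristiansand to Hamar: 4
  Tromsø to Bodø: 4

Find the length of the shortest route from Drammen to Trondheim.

Some routes from Drammen to Trondheim:
Drammen→Kristiansand→Bodø→Trondheim: 2 + 7 + 8 = 17
Drammen→Kristiansand→Tromsø→Trondheim: 2 + 6 + 8 = 16
Drammen→Tromsø→Trondheim: 4 + 8 = 12
Drammen→Hamar→Kristiansand→Trondheim: 2 + 4 + 9 = 15
Drammen→Tromsø→Bodø→Trondheim: 4 + 4 + 8 = 16
Drammen→Kristiansand→Trondheim: 2 + 9 = 11
The minimum is 11.

11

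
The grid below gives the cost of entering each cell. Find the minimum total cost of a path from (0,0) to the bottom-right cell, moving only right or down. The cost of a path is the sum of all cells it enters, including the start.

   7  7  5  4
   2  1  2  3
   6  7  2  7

21

Path [0,0] → [1,0] → [1,1] → [1,2] → [2,2] → [2,3]: 7 + 2 + 1 + 2 + 2 + 7 = 21.
For comparison, the top-then-right route costs 33.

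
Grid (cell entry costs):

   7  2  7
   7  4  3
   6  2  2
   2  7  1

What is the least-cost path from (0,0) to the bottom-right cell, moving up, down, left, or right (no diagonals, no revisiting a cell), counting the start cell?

18

One optimal route is (0,0) -> (0,1) -> (1,1) -> (2,1) -> (2,2) -> (3,2).
Its cost is 7 + 2 + 4 + 2 + 2 + 1 = 18.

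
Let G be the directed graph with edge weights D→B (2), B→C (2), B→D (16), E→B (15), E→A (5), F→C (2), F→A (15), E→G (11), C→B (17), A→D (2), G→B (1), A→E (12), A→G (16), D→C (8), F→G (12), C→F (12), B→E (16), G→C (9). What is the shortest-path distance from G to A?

Routes from G to A:
G -> B -> E -> A: 1 + 16 + 5 = 22
G -> B -> C -> F -> A: 1 + 2 + 12 + 15 = 30
G -> B -> D -> C -> F -> A: 1 + 16 + 8 + 12 + 15 = 52
G -> C -> F -> A: 9 + 12 + 15 = 36
G -> C -> B -> E -> A: 9 + 17 + 16 + 5 = 47
Best route has total 22.

22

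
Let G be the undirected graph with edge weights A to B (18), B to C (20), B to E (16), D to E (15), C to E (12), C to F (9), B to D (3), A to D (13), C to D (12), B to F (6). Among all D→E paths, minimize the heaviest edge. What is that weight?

A few of the D→E routes:
D -> C -> F -> B -> E: max(12, 9, 6, 16) = 16
D -> B -> F -> C -> E: max(3, 6, 9, 12) = 12
D -> B -> E: max(3, 16) = 16
D -> E: max(15) = 15
D -> C -> E: max(12, 12) = 12
The minimum achievable maximum is 12.

12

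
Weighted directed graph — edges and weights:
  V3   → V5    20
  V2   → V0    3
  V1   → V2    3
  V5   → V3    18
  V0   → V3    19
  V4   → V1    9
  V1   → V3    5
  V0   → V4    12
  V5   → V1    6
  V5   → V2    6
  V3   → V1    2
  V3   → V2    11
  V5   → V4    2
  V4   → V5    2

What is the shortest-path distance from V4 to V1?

Checking several routes:
V4 - V5 - V1: 2 + 6 = 8
V4 - V1: 9
V4 - V5 - V3 - V1: 2 + 18 + 2 = 22
The minimum is 8.

8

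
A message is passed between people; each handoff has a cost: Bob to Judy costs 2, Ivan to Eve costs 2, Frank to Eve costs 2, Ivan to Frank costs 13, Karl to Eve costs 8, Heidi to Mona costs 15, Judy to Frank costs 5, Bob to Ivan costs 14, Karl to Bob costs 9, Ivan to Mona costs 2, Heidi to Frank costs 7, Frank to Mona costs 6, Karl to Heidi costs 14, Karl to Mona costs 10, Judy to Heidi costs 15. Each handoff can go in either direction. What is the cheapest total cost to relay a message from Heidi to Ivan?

11

Some routes from Heidi to Ivan:
Heidi → Judy → Frank → Eve → Ivan: 15 + 5 + 2 + 2 = 24
Heidi → Frank → Ivan: 7 + 13 = 20
Heidi → Frank → Mona → Ivan: 7 + 6 + 2 = 15
Heidi → Frank → Eve → Ivan: 7 + 2 + 2 = 11
Heidi → Mona → Ivan: 15 + 2 = 17
Best route has total 11.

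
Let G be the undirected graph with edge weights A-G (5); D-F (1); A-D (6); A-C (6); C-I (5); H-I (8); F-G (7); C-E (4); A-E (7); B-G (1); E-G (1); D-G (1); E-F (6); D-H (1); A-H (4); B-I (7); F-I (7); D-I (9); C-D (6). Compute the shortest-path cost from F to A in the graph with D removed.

12

Checking several routes:
F - G - A: 7 + 5 = 12
F - G - E - A: 7 + 1 + 7 = 15
F - E - A: 6 + 7 = 13
F - E - G - A: 6 + 1 + 5 = 12
F - E - C - A: 6 + 4 + 6 = 16
Best route has total 12.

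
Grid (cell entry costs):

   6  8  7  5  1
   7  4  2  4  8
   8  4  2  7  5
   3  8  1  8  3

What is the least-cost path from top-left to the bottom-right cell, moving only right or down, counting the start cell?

Take (0,0) → (1,0) → (1,1) → (1,2) → (2,2) → (3,2) → (3,3) → (3,4) for a total of 6 + 7 + 4 + 2 + 2 + 1 + 8 + 3 = 33.
(Top row then right column would cost 43.)

33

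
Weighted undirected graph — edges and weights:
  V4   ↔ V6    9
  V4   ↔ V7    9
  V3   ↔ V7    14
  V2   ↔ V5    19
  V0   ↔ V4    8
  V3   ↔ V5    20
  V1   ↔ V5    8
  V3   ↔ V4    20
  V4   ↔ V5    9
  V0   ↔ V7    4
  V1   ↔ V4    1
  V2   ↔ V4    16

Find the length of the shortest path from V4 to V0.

A few of the V4→V0 routes:
V4 -> V0: 8
V4 -> V1 -> V5 -> V3 -> V7 -> V0: 1 + 8 + 20 + 14 + 4 = 47
V4 -> V7 -> V0: 9 + 4 = 13
V4 -> V3 -> V7 -> V0: 20 + 14 + 4 = 38
Best route has total 8.

8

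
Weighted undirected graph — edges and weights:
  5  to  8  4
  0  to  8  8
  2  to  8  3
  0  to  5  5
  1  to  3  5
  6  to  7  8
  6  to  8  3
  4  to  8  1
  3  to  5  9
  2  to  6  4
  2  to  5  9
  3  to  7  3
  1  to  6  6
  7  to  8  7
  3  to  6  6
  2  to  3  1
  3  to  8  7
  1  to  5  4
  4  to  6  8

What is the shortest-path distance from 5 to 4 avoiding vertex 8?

18

Checking several routes:
5 → 1 → 6 → 4: 4 + 6 + 8 = 18
5 → 3 → 6 → 4: 9 + 6 + 8 = 23
5 → 1 → 3 → 2 → 6 → 4: 4 + 5 + 1 + 4 + 8 = 22
5 → 2 → 6 → 4: 9 + 4 + 8 = 21
5 → 3 → 2 → 6 → 4: 9 + 1 + 4 + 8 = 22
Shortest: 18.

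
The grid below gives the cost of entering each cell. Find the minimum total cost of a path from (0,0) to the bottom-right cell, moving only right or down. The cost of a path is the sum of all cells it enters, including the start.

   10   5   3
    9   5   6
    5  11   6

30

One optimal route is (0,0)→(0,1)→(0,2)→(1,2)→(2,2).
Its cost is 10 + 5 + 3 + 6 + 6 = 30.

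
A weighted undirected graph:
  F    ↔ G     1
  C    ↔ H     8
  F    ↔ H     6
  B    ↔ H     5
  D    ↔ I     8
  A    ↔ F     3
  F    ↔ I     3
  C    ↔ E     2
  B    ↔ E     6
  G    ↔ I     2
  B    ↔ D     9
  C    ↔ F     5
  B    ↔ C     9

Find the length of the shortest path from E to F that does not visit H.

A few of the E→F routes:
E -> C -> F: 2 + 5 = 7
E -> B -> D -> I -> G -> F: 6 + 9 + 8 + 2 + 1 = 26
E -> B -> C -> F: 6 + 9 + 5 = 20
The minimum is 7.

7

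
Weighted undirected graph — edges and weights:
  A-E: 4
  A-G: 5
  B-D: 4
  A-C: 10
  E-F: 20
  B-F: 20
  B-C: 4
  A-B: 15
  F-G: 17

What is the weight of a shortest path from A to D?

18

Paths from A to D:
A -> G -> F -> B -> D: 5 + 17 + 20 + 4 = 46
A -> B -> D: 15 + 4 = 19
A -> C -> B -> D: 10 + 4 + 4 = 18
A -> E -> F -> B -> D: 4 + 20 + 20 + 4 = 48
Best route has total 18.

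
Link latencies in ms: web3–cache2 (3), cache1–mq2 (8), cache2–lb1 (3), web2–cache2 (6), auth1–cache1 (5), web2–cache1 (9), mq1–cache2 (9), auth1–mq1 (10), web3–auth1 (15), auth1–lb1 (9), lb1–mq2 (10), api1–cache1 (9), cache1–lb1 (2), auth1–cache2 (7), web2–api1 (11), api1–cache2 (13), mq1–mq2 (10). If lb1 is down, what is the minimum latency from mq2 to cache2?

Some routes from mq2 to cache2 avoiding lb1:
mq2 -> cache1 -> web2 -> cache2: 8 + 9 + 6 = 23
mq2 -> cache1 -> auth1 -> web3 -> cache2: 8 + 5 + 15 + 3 = 31
mq2 -> mq1 -> auth1 -> cache2: 10 + 10 + 7 = 27
mq2 -> cache1 -> api1 -> cache2: 8 + 9 + 13 = 30
mq2 -> cache1 -> auth1 -> cache2: 8 + 5 + 7 = 20
mq2 -> mq1 -> cache2: 10 + 9 = 19
The minimum is 19 ms.

19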